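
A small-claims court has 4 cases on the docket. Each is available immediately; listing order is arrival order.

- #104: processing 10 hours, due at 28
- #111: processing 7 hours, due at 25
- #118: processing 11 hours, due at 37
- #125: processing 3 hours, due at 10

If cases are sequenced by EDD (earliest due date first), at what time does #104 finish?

EDD (increasing due date): #125 #111 #104 #118.
#125: 0→3
#111: 3→10
#104: 10→20

20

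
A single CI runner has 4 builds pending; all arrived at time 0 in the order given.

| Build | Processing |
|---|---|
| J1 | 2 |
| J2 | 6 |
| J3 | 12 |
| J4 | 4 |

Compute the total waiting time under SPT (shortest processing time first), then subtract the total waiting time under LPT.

SPT (increasing processing time): J1 J4 J2 J3.
J1: waits 0, runs 0→2
J4: waits 2, runs 2→6
J2: waits 6, runs 6→12
J3: waits 12, runs 12→24
Sum = 0+2+6+12 = 20.
LPT (decreasing processing time): J3 J2 J4 J1.
J3: waits 0, runs 0→12
J2: waits 12, runs 12→18
J4: waits 18, runs 18→22
J1: waits 22, runs 22→24
Sum = 0+12+18+22 = 52.
Difference = 20 − 52 = -32.

-32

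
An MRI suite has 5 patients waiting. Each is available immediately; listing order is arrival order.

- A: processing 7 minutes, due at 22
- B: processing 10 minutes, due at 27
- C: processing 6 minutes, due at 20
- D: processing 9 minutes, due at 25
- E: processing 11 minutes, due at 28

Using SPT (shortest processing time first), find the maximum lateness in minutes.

SPT (increasing processing time): C A D B E.
C: 0→6, due 20, lateness -14
A: 6→13, due 22, lateness -9
D: 13→22, due 25, lateness -3
B: 22→32, due 27, lateness 5
E: 32→43, due 28, lateness 15
Maximum = 15.

15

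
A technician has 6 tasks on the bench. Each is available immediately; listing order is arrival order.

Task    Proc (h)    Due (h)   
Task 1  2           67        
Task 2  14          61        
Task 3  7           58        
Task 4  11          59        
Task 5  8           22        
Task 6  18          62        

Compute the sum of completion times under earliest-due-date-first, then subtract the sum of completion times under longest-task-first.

-55

EDD (increasing due date): Task 5 Task 3 Task 4 Task 2 Task 6 Task 1.
Task 5: 0→8
Task 3: 8→15
Task 4: 15→26
Task 2: 26→40
Task 6: 40→58
Task 1: 58→60
Sum = 8+15+26+40+58+60 = 207.
LPT (decreasing processing time): Task 6 Task 2 Task 4 Task 5 Task 3 Task 1.
Task 6: 0→18
Task 2: 18→32
Task 4: 32→43
Task 5: 43→51
Task 3: 51→58
Task 1: 58→60
Sum = 18+32+43+51+58+60 = 262.
Difference = 207 − 262 = -55.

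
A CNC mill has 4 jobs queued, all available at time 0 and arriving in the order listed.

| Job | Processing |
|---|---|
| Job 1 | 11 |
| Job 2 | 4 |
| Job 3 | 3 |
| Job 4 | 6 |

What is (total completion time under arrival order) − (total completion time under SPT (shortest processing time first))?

21

FIFO (arrival order): Job 1 Job 2 Job 3 Job 4.
Job 1: 0→11
Job 2: 11→15
Job 3: 15→18
Job 4: 18→24
Sum = 11+15+18+24 = 68.
SPT (increasing processing time): Job 3 Job 2 Job 4 Job 1.
Job 3: 0→3
Job 2: 3→7
Job 4: 7→13
Job 1: 13→24
Sum = 3+7+13+24 = 47.
Difference = 68 − 47 = 21.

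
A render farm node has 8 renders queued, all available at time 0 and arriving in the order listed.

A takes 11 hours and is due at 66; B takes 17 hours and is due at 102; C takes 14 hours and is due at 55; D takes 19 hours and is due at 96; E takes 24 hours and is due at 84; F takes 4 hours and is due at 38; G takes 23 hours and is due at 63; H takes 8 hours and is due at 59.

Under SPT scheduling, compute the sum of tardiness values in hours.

SPT (increasing processing time): F H A C B D G E.
F: 0→4, due 38, tardiness 0
H: 4→12, due 59, tardiness 0
A: 12→23, due 66, tardiness 0
C: 23→37, due 55, tardiness 0
B: 37→54, due 102, tardiness 0
D: 54→73, due 96, tardiness 0
G: 73→96, due 63, tardiness 33
E: 96→120, due 84, tardiness 36
Sum = 0+0+0+0+0+0+33+36 = 69.

69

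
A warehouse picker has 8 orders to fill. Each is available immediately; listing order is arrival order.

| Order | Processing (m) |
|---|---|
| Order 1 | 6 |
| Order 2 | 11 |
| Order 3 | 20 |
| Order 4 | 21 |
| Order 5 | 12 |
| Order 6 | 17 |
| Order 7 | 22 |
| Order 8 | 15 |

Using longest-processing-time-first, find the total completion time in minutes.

652

LPT (decreasing processing time): Order 7 Order 4 Order 3 Order 6 Order 8 Order 5 Order 2 Order 1.
Order 7: 0→22
Order 4: 22→43
Order 3: 43→63
Order 6: 63→80
Order 8: 80→95
Order 5: 95→107
Order 2: 107→118
Order 1: 118→124
Sum = 22+43+63+80+95+107+118+124 = 652.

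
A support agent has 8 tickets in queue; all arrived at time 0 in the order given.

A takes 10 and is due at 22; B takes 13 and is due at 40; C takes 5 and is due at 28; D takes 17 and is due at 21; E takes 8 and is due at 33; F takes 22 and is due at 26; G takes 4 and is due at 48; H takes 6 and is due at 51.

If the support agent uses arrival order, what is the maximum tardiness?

49

FIFO (arrival order): A B C D E F G H.
A: 0→10, due 22, tardiness 0
B: 10→23, due 40, tardiness 0
C: 23→28, due 28, tardiness 0
D: 28→45, due 21, tardiness 24
E: 45→53, due 33, tardiness 20
F: 53→75, due 26, tardiness 49
G: 75→79, due 48, tardiness 31
H: 79→85, due 51, tardiness 34
Maximum = 49.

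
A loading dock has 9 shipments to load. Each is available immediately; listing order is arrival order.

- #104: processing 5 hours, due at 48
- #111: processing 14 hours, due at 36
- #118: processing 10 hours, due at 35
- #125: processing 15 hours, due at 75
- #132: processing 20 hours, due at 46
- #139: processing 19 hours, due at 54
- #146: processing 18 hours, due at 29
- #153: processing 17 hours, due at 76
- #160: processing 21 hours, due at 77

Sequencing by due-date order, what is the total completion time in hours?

661

EDD (increasing due date): #146 #118 #111 #132 #104 #139 #125 #153 #160.
#146: 0→18
#118: 18→28
#111: 28→42
#132: 42→62
#104: 62→67
#139: 67→86
#125: 86→101
#153: 101→118
#160: 118→139
Sum = 18+28+42+62+67+86+101+118+139 = 661.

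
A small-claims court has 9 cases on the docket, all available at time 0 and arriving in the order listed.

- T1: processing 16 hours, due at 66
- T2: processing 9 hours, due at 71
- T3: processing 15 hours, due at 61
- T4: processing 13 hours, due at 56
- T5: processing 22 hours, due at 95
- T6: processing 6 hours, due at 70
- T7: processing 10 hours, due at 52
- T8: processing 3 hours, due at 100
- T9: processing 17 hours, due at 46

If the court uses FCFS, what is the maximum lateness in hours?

65

FIFO (arrival order): T1 T2 T3 T4 T5 T6 T7 T8 T9.
T1: 0→16, due 66, lateness -50
T2: 16→25, due 71, lateness -46
T3: 25→40, due 61, lateness -21
T4: 40→53, due 56, lateness -3
T5: 53→75, due 95, lateness -20
T6: 75→81, due 70, lateness 11
T7: 81→91, due 52, lateness 39
T8: 91→94, due 100, lateness -6
T9: 94→111, due 46, lateness 65
Maximum = 65.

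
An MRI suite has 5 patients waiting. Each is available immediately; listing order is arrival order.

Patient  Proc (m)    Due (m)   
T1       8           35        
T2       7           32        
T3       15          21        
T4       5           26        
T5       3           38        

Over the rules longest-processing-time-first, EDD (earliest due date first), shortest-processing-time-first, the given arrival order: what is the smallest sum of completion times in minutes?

87

LPT (decreasing processing time): T3 T1 T2 T4 T5.
T3: 0→15
T1: 15→23
T2: 23→30
T4: 30→35
T5: 35→38
Sum = 15+23+30+35+38 = 141.
EDD (increasing due date): T3 T4 T2 T1 T5.
T3: 0→15
T4: 15→20
T2: 20→27
T1: 27→35
T5: 35→38
Sum = 15+20+27+35+38 = 135.
SPT (increasing processing time): T5 T4 T2 T1 T3.
T5: 0→3
T4: 3→8
T2: 8→15
T1: 15→23
T3: 23→38
Sum = 3+8+15+23+38 = 87.
FIFO (arrival order): T1 T2 T3 T4 T5.
T1: 0→8
T2: 8→15
T3: 15→30
T4: 30→35
T5: 35→38
Sum = 8+15+30+35+38 = 126.
LPT 141, EDD 135, SPT 87, FIFO 126 → minimum 87.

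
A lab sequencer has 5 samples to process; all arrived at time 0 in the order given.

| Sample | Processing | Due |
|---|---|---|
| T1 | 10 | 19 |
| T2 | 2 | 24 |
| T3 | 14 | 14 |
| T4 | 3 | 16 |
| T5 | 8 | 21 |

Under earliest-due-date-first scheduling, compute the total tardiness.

EDD (increasing due date): T3 T4 T1 T5 T2.
T3: 0→14, due 14, tardiness 0
T4: 14→17, due 16, tardiness 1
T1: 17→27, due 19, tardiness 8
T5: 27→35, due 21, tardiness 14
T2: 35→37, due 24, tardiness 13
Sum = 0+1+8+14+13 = 36.

36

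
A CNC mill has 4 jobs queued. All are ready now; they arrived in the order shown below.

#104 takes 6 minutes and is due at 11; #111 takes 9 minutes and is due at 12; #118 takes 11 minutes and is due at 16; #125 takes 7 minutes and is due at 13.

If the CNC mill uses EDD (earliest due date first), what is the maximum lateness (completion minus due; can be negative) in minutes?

EDD (increasing due date): #104 #111 #125 #118.
#104: 0→6, due 11, lateness -5
#111: 6→15, due 12, lateness 3
#125: 15→22, due 13, lateness 9
#118: 22→33, due 16, lateness 17
Maximum = 17.

17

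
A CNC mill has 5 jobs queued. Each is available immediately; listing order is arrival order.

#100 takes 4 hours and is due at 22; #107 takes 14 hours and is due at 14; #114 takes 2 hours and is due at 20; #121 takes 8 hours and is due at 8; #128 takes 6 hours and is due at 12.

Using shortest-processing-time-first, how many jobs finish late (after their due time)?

SPT (increasing processing time): #114 #100 #128 #121 #107.
#114: 0→2, due 20, tardiness 0
#100: 2→6, due 22, tardiness 0
#128: 6→12, due 12, tardiness 0
#121: 12→20, due 8, tardiness 12
#107: 20→34, due 14, tardiness 20
Late jobs: 2.

2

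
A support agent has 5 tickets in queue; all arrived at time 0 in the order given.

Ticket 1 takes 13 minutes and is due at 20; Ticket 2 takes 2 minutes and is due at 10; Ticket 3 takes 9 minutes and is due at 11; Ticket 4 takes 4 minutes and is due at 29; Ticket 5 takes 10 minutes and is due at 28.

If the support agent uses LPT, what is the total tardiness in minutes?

56

LPT (decreasing processing time): Ticket 1 Ticket 5 Ticket 3 Ticket 4 Ticket 2.
Ticket 1: 0→13, due 20, tardiness 0
Ticket 5: 13→23, due 28, tardiness 0
Ticket 3: 23→32, due 11, tardiness 21
Ticket 4: 32→36, due 29, tardiness 7
Ticket 2: 36→38, due 10, tardiness 28
Sum = 0+0+21+7+28 = 56.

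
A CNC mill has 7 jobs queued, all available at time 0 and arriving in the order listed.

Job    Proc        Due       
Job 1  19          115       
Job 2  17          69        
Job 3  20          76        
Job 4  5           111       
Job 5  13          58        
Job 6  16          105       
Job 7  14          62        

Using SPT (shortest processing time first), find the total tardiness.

SPT (increasing processing time): Job 4 Job 5 Job 7 Job 6 Job 2 Job 1 Job 3.
Job 4: 0→5, due 111, tardiness 0
Job 5: 5→18, due 58, tardiness 0
Job 7: 18→32, due 62, tardiness 0
Job 6: 32→48, due 105, tardiness 0
Job 2: 48→65, due 69, tardiness 0
Job 1: 65→84, due 115, tardiness 0
Job 3: 84→104, due 76, tardiness 28
Sum = 0+0+0+0+0+0+28 = 28.

28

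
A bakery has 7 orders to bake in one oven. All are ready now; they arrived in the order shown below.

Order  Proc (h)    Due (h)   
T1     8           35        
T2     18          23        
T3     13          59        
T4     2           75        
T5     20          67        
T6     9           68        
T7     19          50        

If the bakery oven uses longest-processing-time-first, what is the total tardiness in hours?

122

LPT (decreasing processing time): T5 T7 T2 T3 T6 T1 T4.
T5: 0→20, due 67, tardiness 0
T7: 20→39, due 50, tardiness 0
T2: 39→57, due 23, tardiness 34
T3: 57→70, due 59, tardiness 11
T6: 70→79, due 68, tardiness 11
T1: 79→87, due 35, tardiness 52
T4: 87→89, due 75, tardiness 14
Sum = 0+0+34+11+11+52+14 = 122.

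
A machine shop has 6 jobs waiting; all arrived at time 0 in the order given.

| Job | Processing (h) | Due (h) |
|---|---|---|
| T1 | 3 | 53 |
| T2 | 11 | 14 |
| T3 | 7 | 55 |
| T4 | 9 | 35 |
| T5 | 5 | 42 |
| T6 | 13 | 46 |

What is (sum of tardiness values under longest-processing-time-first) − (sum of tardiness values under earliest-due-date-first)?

LPT (decreasing processing time): T6 T2 T4 T3 T5 T1.
T6: 0→13, due 46, tardiness 0
T2: 13→24, due 14, tardiness 10
T4: 24→33, due 35, tardiness 0
T3: 33→40, due 55, tardiness 0
T5: 40→45, due 42, tardiness 3
T1: 45→48, due 53, tardiness 0
Sum = 0+10+0+0+3+0 = 13.
EDD (increasing due date): T2 T4 T5 T6 T1 T3.
T2: 0→11, due 14, tardiness 0
T4: 11→20, due 35, tardiness 0
T5: 20→25, due 42, tardiness 0
T6: 25→38, due 46, tardiness 0
T1: 38→41, due 53, tardiness 0
T3: 41→48, due 55, tardiness 0
Sum = 0+0+0+0+0+0 = 0.
Difference = 13 − 0 = 13.

13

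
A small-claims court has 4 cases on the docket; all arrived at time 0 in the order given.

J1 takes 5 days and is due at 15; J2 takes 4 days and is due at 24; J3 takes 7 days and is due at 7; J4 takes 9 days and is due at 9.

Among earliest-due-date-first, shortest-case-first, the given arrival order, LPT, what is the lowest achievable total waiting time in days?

29

EDD (increasing due date): J3 J4 J1 J2.
J3: waits 0, runs 0→7
J4: waits 7, runs 7→16
J1: waits 16, runs 16→21
J2: waits 21, runs 21→25
Sum = 0+7+16+21 = 44.
SPT (increasing processing time): J2 J1 J3 J4.
J2: waits 0, runs 0→4
J1: waits 4, runs 4→9
J3: waits 9, runs 9→16
J4: waits 16, runs 16→25
Sum = 0+4+9+16 = 29.
FIFO (arrival order): J1 J2 J3 J4.
J1: waits 0, runs 0→5
J2: waits 5, runs 5→9
J3: waits 9, runs 9→16
J4: waits 16, runs 16→25
Sum = 0+5+9+16 = 30.
LPT (decreasing processing time): J4 J3 J1 J2.
J4: waits 0, runs 0→9
J3: waits 9, runs 9→16
J1: waits 16, runs 16→21
J2: waits 21, runs 21→25
Sum = 0+9+16+21 = 46.
EDD 44, SPT 29, FIFO 30, LPT 46 → minimum 29.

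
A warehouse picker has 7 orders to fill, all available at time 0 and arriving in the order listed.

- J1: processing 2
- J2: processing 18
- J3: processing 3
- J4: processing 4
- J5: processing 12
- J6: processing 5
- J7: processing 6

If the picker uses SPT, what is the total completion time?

132

SPT (increasing processing time): J1 J3 J4 J6 J7 J5 J2.
J1: 0→2
J3: 2→5
J4: 5→9
J6: 9→14
J7: 14→20
J5: 20→32
J2: 32→50
Sum = 2+5+9+14+20+32+50 = 132.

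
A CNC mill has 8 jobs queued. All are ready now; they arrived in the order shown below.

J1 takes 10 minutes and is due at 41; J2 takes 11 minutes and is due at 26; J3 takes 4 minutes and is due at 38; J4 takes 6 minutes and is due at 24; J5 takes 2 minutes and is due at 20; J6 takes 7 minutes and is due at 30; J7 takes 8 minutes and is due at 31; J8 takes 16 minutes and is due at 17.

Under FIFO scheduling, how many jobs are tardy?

5

FIFO (arrival order): J1 J2 J3 J4 J5 J6 J7 J8.
J1: 0→10, due 41, tardiness 0
J2: 10→21, due 26, tardiness 0
J3: 21→25, due 38, tardiness 0
J4: 25→31, due 24, tardiness 7
J5: 31→33, due 20, tardiness 13
J6: 33→40, due 30, tardiness 10
J7: 40→48, due 31, tardiness 17
J8: 48→64, due 17, tardiness 47
Late jobs: 5.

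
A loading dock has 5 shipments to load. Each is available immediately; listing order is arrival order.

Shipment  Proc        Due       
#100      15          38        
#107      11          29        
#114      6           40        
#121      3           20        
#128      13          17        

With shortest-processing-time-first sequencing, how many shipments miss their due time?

SPT (increasing processing time): #121 #114 #107 #128 #100.
#121: 0→3, due 20, tardiness 0
#114: 3→9, due 40, tardiness 0
#107: 9→20, due 29, tardiness 0
#128: 20→33, due 17, tardiness 16
#100: 33→48, due 38, tardiness 10
Late shipments: 2.

2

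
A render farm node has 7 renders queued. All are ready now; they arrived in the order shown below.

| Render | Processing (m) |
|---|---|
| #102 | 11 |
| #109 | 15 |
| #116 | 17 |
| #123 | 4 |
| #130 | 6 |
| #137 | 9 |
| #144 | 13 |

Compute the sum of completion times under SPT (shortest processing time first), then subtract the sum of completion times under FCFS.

-78

SPT (increasing processing time): #123 #130 #137 #102 #144 #109 #116.
#123: 0→4
#130: 4→10
#137: 10→19
#102: 19→30
#144: 30→43
#109: 43→58
#116: 58→75
Sum = 4+10+19+30+43+58+75 = 239.
FIFO (arrival order): #102 #109 #116 #123 #130 #137 #144.
#102: 0→11
#109: 11→26
#116: 26→43
#123: 43→47
#130: 47→53
#137: 53→62
#144: 62→75
Sum = 11+26+43+47+53+62+75 = 317.
Difference = 239 − 317 = -78.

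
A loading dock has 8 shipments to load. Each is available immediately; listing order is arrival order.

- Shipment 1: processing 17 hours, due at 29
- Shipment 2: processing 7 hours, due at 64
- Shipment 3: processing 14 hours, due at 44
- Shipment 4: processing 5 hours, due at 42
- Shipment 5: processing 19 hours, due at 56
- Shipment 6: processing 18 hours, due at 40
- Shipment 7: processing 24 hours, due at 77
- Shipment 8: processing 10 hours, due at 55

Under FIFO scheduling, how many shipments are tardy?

5

FIFO (arrival order): Shipment 1 Shipment 2 Shipment 3 Shipment 4 Shipment 5 Shipment 6 Shipment 7 Shipment 8.
Shipment 1: 0→17, due 29, tardiness 0
Shipment 2: 17→24, due 64, tardiness 0
Shipment 3: 24→38, due 44, tardiness 0
Shipment 4: 38→43, due 42, tardiness 1
Shipment 5: 43→62, due 56, tardiness 6
Shipment 6: 62→80, due 40, tardiness 40
Shipment 7: 80→104, due 77, tardiness 27
Shipment 8: 104→114, due 55, tardiness 59
Late shipments: 5.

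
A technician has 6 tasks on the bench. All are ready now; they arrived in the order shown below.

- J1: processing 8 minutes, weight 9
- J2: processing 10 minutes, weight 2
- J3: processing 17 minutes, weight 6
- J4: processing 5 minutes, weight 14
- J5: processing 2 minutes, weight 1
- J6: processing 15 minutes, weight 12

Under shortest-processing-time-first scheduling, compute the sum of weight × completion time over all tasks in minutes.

SPT (increasing processing time): J5 J4 J1 J2 J6 J3.
J5: finishes 2, weight 1, w·C = 2
J4: finishes 7, weight 14, w·C = 98
J1: finishes 15, weight 9, w·C = 135
J2: finishes 25, weight 2, w·C = 50
J6: finishes 40, weight 12, w·C = 480
J3: finishes 57, weight 6, w·C = 342
Sum = 2+98+135+50+480+342 = 1107.

1107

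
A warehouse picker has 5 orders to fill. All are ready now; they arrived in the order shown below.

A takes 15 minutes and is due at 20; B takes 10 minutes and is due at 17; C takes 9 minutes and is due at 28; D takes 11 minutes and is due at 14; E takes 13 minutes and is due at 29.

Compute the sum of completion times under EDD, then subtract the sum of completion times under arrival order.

-6

EDD (increasing due date): D B A C E.
D: 0→11
B: 11→21
A: 21→36
C: 36→45
E: 45→58
Sum = 11+21+36+45+58 = 171.
FIFO (arrival order): A B C D E.
A: 0→15
B: 15→25
C: 25→34
D: 34→45
E: 45→58
Sum = 15+25+34+45+58 = 177.
Difference = 171 − 177 = -6.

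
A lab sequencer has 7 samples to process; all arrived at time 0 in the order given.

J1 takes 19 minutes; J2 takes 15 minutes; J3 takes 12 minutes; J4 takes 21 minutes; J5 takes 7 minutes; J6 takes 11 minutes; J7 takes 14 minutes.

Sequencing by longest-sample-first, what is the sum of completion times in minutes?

LPT (decreasing processing time): J4 J1 J2 J7 J3 J6 J5.
J4: 0→21
J1: 21→40
J2: 40→55
J7: 55→69
J3: 69→81
J6: 81→92
J5: 92→99
Sum = 21+40+55+69+81+92+99 = 457.

457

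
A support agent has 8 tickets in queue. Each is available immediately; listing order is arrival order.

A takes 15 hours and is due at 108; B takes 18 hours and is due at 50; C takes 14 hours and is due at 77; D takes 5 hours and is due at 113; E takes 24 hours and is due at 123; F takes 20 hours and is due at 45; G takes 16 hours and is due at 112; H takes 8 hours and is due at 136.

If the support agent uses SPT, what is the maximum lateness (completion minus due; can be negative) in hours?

SPT (increasing processing time): D H C A G B F E.
D: 0→5, due 113, lateness -108
H: 5→13, due 136, lateness -123
C: 13→27, due 77, lateness -50
A: 27→42, due 108, lateness -66
G: 42→58, due 112, lateness -54
B: 58→76, due 50, lateness 26
F: 76→96, due 45, lateness 51
E: 96→120, due 123, lateness -3
Maximum = 51.

51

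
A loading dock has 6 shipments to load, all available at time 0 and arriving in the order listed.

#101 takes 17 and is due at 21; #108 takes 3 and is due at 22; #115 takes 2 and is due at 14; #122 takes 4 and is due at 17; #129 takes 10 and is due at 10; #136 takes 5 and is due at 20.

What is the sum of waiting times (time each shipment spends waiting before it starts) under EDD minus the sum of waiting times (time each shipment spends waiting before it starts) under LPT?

-54

EDD (increasing due date): #129 #115 #122 #136 #101 #108.
#129: waits 0, runs 0→10
#115: waits 10, runs 10→12
#122: waits 12, runs 12→16
#136: waits 16, runs 16→21
#101: waits 21, runs 21→38
#108: waits 38, runs 38→41
Sum = 0+10+12+16+21+38 = 97.
LPT (decreasing processing time): #101 #129 #136 #122 #108 #115.
#101: waits 0, runs 0→17
#129: waits 17, runs 17→27
#136: waits 27, runs 27→32
#122: waits 32, runs 32→36
#108: waits 36, runs 36→39
#115: waits 39, runs 39→41
Sum = 0+17+27+32+36+39 = 151.
Difference = 97 − 151 = -54.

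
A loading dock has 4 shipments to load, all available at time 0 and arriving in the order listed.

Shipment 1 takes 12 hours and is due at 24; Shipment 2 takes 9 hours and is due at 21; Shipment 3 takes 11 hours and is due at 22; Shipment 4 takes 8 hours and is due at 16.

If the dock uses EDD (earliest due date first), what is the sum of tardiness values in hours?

22

EDD (increasing due date): Shipment 4 Shipment 2 Shipment 3 Shipment 1.
Shipment 4: 0→8, due 16, tardiness 0
Shipment 2: 8→17, due 21, tardiness 0
Shipment 3: 17→28, due 22, tardiness 6
Shipment 1: 28→40, due 24, tardiness 16
Sum = 0+0+6+16 = 22.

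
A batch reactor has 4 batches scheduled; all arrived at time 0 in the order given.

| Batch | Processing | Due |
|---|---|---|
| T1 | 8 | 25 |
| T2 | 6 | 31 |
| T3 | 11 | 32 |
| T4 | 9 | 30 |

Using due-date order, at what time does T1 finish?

EDD (increasing due date): T1 T4 T2 T3.
T1: 0→8

8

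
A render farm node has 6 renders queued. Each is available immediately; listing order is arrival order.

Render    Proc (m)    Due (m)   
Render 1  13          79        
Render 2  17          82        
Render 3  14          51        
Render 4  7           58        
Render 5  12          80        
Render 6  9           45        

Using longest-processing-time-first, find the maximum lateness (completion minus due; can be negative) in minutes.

LPT (decreasing processing time): Render 2 Render 3 Render 1 Render 5 Render 6 Render 4.
Render 2: 0→17, due 82, lateness -65
Render 3: 17→31, due 51, lateness -20
Render 1: 31→44, due 79, lateness -35
Render 5: 44→56, due 80, lateness -24
Render 6: 56→65, due 45, lateness 20
Render 4: 65→72, due 58, lateness 14
Maximum = 20.

20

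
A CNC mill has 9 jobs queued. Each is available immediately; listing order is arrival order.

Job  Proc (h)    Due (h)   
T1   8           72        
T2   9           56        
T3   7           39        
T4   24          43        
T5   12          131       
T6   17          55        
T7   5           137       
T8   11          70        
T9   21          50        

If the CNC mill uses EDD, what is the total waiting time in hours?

EDD (increasing due date): T3 T4 T9 T6 T2 T8 T1 T5 T7.
T3: waits 0, runs 0→7
T4: waits 7, runs 7→31
T9: waits 31, runs 31→52
T6: waits 52, runs 52→69
T2: waits 69, runs 69→78
T8: waits 78, runs 78→89
T1: waits 89, runs 89→97
T5: waits 97, runs 97→109
T7: waits 109, runs 109→114
Sum = 0+7+31+52+69+78+89+97+109 = 532.

532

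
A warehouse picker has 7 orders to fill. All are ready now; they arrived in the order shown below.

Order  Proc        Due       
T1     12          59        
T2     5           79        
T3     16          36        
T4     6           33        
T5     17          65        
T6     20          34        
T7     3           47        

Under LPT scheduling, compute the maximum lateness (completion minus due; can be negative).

LPT (decreasing processing time): T6 T5 T3 T1 T4 T2 T7.
T6: 0→20, due 34, lateness -14
T5: 20→37, due 65, lateness -28
T3: 37→53, due 36, lateness 17
T1: 53→65, due 59, lateness 6
T4: 65→71, due 33, lateness 38
T2: 71→76, due 79, lateness -3
T7: 76→79, due 47, lateness 32
Maximum = 38.

38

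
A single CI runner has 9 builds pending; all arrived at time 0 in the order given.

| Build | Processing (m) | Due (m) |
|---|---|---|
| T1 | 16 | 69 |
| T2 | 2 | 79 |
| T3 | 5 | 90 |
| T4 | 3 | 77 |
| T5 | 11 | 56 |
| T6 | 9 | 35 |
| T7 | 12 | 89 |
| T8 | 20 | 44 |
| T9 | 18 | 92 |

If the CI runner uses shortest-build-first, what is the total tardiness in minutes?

52

SPT (increasing processing time): T2 T4 T3 T6 T5 T7 T1 T9 T8.
T2: 0→2, due 79, tardiness 0
T4: 2→5, due 77, tardiness 0
T3: 5→10, due 90, tardiness 0
T6: 10→19, due 35, tardiness 0
T5: 19→30, due 56, tardiness 0
T7: 30→42, due 89, tardiness 0
T1: 42→58, due 69, tardiness 0
T9: 58→76, due 92, tardiness 0
T8: 76→96, due 44, tardiness 52
Sum = 0+0+0+0+0+0+0+0+52 = 52.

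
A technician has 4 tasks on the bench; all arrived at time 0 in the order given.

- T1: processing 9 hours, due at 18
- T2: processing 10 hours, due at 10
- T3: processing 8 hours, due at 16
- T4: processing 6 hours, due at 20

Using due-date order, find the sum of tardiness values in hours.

EDD (increasing due date): T2 T3 T1 T4.
T2: 0→10, due 10, tardiness 0
T3: 10→18, due 16, tardiness 2
T1: 18→27, due 18, tardiness 9
T4: 27→33, due 20, tardiness 13
Sum = 0+2+9+13 = 24.

24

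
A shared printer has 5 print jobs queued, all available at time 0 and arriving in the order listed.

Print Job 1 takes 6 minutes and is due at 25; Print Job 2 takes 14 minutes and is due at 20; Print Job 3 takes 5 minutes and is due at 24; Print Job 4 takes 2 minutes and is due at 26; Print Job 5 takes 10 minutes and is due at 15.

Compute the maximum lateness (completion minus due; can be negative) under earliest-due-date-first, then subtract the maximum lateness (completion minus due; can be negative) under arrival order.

-11

EDD (increasing due date): Print Job 5 Print Job 2 Print Job 3 Print Job 1 Print Job 4.
Print Job 5: 0→10, due 15, lateness -5
Print Job 2: 10→24, due 20, lateness 4
Print Job 3: 24→29, due 24, lateness 5
Print Job 1: 29→35, due 25, lateness 10
Print Job 4: 35→37, due 26, lateness 11
Maximum = 11.
FIFO (arrival order): Print Job 1 Print Job 2 Print Job 3 Print Job 4 Print Job 5.
Print Job 1: 0→6, due 25, lateness -19
Print Job 2: 6→20, due 20, lateness 0
Print Job 3: 20→25, due 24, lateness 1
Print Job 4: 25→27, due 26, lateness 1
Print Job 5: 27→37, due 15, lateness 22
Maximum = 22.
Difference = 11 − 22 = -11.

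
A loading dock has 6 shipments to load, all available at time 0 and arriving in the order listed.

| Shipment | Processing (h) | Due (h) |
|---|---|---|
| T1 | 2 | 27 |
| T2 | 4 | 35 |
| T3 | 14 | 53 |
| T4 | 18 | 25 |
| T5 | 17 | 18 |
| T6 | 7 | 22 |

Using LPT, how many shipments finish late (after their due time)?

LPT (decreasing processing time): T4 T5 T3 T6 T2 T1.
T4: 0→18, due 25, tardiness 0
T5: 18→35, due 18, tardiness 17
T3: 35→49, due 53, tardiness 0
T6: 49→56, due 22, tardiness 34
T2: 56→60, due 35, tardiness 25
T1: 60→62, due 27, tardiness 35
Late shipments: 4.

4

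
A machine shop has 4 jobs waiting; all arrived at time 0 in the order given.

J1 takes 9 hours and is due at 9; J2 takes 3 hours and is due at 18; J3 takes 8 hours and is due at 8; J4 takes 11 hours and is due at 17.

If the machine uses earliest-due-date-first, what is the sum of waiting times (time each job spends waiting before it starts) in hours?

53

EDD (increasing due date): J3 J1 J4 J2.
J3: waits 0, runs 0→8
J1: waits 8, runs 8→17
J4: waits 17, runs 17→28
J2: waits 28, runs 28→31
Sum = 0+8+17+28 = 53.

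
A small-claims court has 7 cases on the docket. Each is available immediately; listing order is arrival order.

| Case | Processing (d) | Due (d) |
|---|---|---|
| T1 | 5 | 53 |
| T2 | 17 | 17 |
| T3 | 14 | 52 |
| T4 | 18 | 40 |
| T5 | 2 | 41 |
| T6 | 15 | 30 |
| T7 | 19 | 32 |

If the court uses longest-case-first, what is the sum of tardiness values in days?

191

LPT (decreasing processing time): T7 T4 T2 T6 T3 T1 T5.
T7: 0→19, due 32, tardiness 0
T4: 19→37, due 40, tardiness 0
T2: 37→54, due 17, tardiness 37
T6: 54→69, due 30, tardiness 39
T3: 69→83, due 52, tardiness 31
T1: 83→88, due 53, tardiness 35
T5: 88→90, due 41, tardiness 49
Sum = 0+0+37+39+31+35+49 = 191.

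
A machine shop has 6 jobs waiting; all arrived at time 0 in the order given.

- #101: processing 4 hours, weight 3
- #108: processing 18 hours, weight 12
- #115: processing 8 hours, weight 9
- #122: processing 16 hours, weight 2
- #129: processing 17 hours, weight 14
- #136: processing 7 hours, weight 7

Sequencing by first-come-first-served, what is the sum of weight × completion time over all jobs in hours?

FIFO (arrival order): #101 #108 #115 #122 #129 #136.
#101: finishes 4, weight 3, w·C = 12
#108: finishes 22, weight 12, w·C = 264
#115: finishes 30, weight 9, w·C = 270
#122: finishes 46, weight 2, w·C = 92
#129: finishes 63, weight 14, w·C = 882
#136: finishes 70, weight 7, w·C = 490
Sum = 12+264+270+92+882+490 = 2010.

2010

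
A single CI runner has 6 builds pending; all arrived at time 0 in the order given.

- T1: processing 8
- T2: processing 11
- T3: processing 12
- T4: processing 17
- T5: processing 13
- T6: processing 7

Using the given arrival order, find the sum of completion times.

235

FIFO (arrival order): T1 T2 T3 T4 T5 T6.
T1: 0→8
T2: 8→19
T3: 19→31
T4: 31→48
T5: 48→61
T6: 61→68
Sum = 8+19+31+48+61+68 = 235.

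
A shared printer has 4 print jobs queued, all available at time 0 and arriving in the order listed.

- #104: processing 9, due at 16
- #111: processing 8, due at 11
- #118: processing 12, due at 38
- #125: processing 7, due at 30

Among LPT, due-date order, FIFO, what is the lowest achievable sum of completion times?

LPT (decreasing processing time): #118 #104 #111 #125.
#118: 0→12
#104: 12→21
#111: 21→29
#125: 29→36
Sum = 12+21+29+36 = 98.
EDD (increasing due date): #111 #104 #125 #118.
#111: 0→8
#104: 8→17
#125: 17→24
#118: 24→36
Sum = 8+17+24+36 = 85.
FIFO (arrival order): #104 #111 #118 #125.
#104: 0→9
#111: 9→17
#118: 17→29
#125: 29→36
Sum = 9+17+29+36 = 91.
LPT 98, EDD 85, FIFO 91 → minimum 85.

85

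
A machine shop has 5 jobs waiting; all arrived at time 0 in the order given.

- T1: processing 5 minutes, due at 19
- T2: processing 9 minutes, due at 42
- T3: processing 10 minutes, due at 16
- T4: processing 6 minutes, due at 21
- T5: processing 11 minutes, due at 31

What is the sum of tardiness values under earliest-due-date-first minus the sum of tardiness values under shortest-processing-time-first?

EDD (increasing due date): T3 T1 T4 T5 T2.
T3: 0→10, due 16, tardiness 0
T1: 10→15, due 19, tardiness 0
T4: 15→21, due 21, tardiness 0
T5: 21→32, due 31, tardiness 1
T2: 32→41, due 42, tardiness 0
Sum = 0+0+0+1+0 = 1.
SPT (increasing processing time): T1 T4 T2 T3 T5.
T1: 0→5, due 19, tardiness 0
T4: 5→11, due 21, tardiness 0
T2: 11→20, due 42, tardiness 0
T3: 20→30, due 16, tardiness 14
T5: 30→41, due 31, tardiness 10
Sum = 0+0+0+14+10 = 24.
Difference = 1 − 24 = -23.

-23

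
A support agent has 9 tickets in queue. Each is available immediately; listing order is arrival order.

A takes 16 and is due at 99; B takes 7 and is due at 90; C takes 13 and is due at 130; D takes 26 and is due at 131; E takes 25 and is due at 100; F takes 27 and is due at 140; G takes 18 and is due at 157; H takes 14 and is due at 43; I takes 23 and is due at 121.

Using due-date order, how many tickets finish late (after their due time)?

2

EDD (increasing due date): H B A E I C D F G.
H: 0→14, due 43, tardiness 0
B: 14→21, due 90, tardiness 0
A: 21→37, due 99, tardiness 0
E: 37→62, due 100, tardiness 0
I: 62→85, due 121, tardiness 0
C: 85→98, due 130, tardiness 0
D: 98→124, due 131, tardiness 0
F: 124→151, due 140, tardiness 11
G: 151→169, due 157, tardiness 12
Late tickets: 2.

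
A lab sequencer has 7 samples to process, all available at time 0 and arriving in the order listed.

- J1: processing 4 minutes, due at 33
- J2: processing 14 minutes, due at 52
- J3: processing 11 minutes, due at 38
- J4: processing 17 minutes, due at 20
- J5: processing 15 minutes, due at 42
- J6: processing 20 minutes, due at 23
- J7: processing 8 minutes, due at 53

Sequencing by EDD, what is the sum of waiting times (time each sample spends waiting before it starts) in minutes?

295

EDD (increasing due date): J4 J6 J1 J3 J5 J2 J7.
J4: waits 0, runs 0→17
J6: waits 17, runs 17→37
J1: waits 37, runs 37→41
J3: waits 41, runs 41→52
J5: waits 52, runs 52→67
J2: waits 67, runs 67→81
J7: waits 81, runs 81→89
Sum = 0+17+37+41+52+67+81 = 295.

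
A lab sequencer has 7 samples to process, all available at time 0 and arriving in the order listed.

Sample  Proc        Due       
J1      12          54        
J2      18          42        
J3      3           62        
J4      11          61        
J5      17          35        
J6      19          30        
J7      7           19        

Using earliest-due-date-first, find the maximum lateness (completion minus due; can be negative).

25

EDD (increasing due date): J7 J6 J5 J2 J1 J4 J3.
J7: 0→7, due 19, lateness -12
J6: 7→26, due 30, lateness -4
J5: 26→43, due 35, lateness 8
J2: 43→61, due 42, lateness 19
J1: 61→73, due 54, lateness 19
J4: 73→84, due 61, lateness 23
J3: 84→87, due 62, lateness 25
Maximum = 25.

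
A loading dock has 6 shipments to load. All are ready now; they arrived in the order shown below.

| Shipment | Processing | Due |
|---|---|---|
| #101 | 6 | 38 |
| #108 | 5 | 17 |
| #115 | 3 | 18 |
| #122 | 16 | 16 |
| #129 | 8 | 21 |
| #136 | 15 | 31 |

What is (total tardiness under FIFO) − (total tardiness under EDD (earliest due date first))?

FIFO (arrival order): #101 #108 #115 #122 #129 #136.
#101: 0→6, due 38, tardiness 0
#108: 6→11, due 17, tardiness 0
#115: 11→14, due 18, tardiness 0
#122: 14→30, due 16, tardiness 14
#129: 30→38, due 21, tardiness 17
#136: 38→53, due 31, tardiness 22
Sum = 0+0+0+14+17+22 = 53.
EDD (increasing due date): #122 #108 #115 #129 #136 #101.
#122: 0→16, due 16, tardiness 0
#108: 16→21, due 17, tardiness 4
#115: 21→24, due 18, tardiness 6
#129: 24→32, due 21, tardiness 11
#136: 32→47, due 31, tardiness 16
#101: 47→53, due 38, tardiness 15
Sum = 0+4+6+11+16+15 = 52.
Difference = 53 − 52 = 1.

1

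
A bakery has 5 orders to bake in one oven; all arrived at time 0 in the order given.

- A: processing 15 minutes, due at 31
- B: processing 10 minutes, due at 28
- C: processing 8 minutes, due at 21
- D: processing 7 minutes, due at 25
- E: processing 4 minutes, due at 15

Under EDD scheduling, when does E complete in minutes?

4

EDD (increasing due date): E C D B A.
E: 0→4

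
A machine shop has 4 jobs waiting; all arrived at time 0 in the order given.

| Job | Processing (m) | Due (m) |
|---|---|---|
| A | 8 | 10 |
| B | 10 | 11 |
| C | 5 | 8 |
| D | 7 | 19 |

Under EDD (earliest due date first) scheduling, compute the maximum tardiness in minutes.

12

EDD (increasing due date): C A B D.
C: 0→5, due 8, tardiness 0
A: 5→13, due 10, tardiness 3
B: 13→23, due 11, tardiness 12
D: 23→30, due 19, tardiness 11
Maximum = 12.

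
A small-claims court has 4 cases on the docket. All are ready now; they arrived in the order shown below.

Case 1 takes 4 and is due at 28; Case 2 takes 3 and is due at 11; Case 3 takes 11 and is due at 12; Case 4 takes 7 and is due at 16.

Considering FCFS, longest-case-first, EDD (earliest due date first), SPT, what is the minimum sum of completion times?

49

FIFO (arrival order): Case 1 Case 2 Case 3 Case 4.
Case 1: 0→4
Case 2: 4→7
Case 3: 7→18
Case 4: 18→25
Sum = 4+7+18+25 = 54.
LPT (decreasing processing time): Case 3 Case 4 Case 1 Case 2.
Case 3: 0→11
Case 4: 11→18
Case 1: 18→22
Case 2: 22→25
Sum = 11+18+22+25 = 76.
EDD (increasing due date): Case 2 Case 3 Case 4 Case 1.
Case 2: 0→3
Case 3: 3→14
Case 4: 14→21
Case 1: 21→25
Sum = 3+14+21+25 = 63.
SPT (increasing processing time): Case 2 Case 1 Case 4 Case 3.
Case 2: 0→3
Case 1: 3→7
Case 4: 7→14
Case 3: 14→25
Sum = 3+7+14+25 = 49.
FIFO 54, LPT 76, EDD 63, SPT 49 → minimum 49.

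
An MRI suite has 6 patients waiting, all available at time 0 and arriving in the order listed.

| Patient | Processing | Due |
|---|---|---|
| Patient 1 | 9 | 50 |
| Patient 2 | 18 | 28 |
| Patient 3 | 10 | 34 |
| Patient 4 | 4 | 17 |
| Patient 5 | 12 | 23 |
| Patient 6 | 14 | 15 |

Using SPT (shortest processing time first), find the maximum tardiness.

39

SPT (increasing processing time): Patient 4 Patient 1 Patient 3 Patient 5 Patient 6 Patient 2.
Patient 4: 0→4, due 17, tardiness 0
Patient 1: 4→13, due 50, tardiness 0
Patient 3: 13→23, due 34, tardiness 0
Patient 5: 23→35, due 23, tardiness 12
Patient 6: 35→49, due 15, tardiness 34
Patient 2: 49→67, due 28, tardiness 39
Maximum = 39.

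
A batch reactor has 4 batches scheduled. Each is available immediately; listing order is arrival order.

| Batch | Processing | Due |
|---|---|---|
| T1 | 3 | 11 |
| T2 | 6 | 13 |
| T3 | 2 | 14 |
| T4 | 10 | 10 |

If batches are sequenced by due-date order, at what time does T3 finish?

EDD (increasing due date): T4 T1 T2 T3.
T4: 0→10
T1: 10→13
T2: 13→19
T3: 19→21

21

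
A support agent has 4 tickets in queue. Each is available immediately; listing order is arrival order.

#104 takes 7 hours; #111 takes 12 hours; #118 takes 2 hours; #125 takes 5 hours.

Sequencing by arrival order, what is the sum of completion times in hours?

73

FIFO (arrival order): #104 #111 #118 #125.
#104: 0→7
#111: 7→19
#118: 19→21
#125: 21→26
Sum = 7+19+21+26 = 73.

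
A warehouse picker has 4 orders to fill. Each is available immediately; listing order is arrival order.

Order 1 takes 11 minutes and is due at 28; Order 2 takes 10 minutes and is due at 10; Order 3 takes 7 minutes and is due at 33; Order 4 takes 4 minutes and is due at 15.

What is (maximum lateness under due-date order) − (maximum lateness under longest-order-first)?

EDD (increasing due date): Order 2 Order 4 Order 1 Order 3.
Order 2: 0→10, due 10, lateness 0
Order 4: 10→14, due 15, lateness -1
Order 1: 14→25, due 28, lateness -3
Order 3: 25→32, due 33, lateness -1
Maximum = 0.
LPT (decreasing processing time): Order 1 Order 2 Order 3 Order 4.
Order 1: 0→11, due 28, lateness -17
Order 2: 11→21, due 10, lateness 11
Order 3: 21→28, due 33, lateness -5
Order 4: 28→32, due 15, lateness 17
Maximum = 17.
Difference = 0 − 17 = -17.

-17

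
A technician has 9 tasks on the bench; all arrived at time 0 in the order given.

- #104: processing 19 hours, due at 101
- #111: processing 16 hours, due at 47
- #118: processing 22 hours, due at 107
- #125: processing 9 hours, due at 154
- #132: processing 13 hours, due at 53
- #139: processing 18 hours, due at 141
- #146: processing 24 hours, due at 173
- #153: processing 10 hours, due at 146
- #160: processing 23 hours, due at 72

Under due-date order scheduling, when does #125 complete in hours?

EDD (increasing due date): #111 #132 #160 #104 #118 #139 #153 #125 #146.
#111: 0→16
#132: 16→29
#160: 29→52
#104: 52→71
#118: 71→93
#139: 93→111
#153: 111→121
#125: 121→130

130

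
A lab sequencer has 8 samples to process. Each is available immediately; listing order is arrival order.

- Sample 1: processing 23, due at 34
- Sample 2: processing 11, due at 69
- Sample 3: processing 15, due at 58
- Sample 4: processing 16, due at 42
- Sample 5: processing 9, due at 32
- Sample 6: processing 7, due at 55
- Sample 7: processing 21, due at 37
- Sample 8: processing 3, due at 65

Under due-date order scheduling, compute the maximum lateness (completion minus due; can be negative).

36

EDD (increasing due date): Sample 5 Sample 1 Sample 7 Sample 4 Sample 6 Sample 3 Sample 8 Sample 2.
Sample 5: 0→9, due 32, lateness -23
Sample 1: 9→32, due 34, lateness -2
Sample 7: 32→53, due 37, lateness 16
Sample 4: 53→69, due 42, lateness 27
Sample 6: 69→76, due 55, lateness 21
Sample 3: 76→91, due 58, lateness 33
Sample 8: 91→94, due 65, lateness 29
Sample 2: 94→105, due 69, lateness 36
Maximum = 36.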